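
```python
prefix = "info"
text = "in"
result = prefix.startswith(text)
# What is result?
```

Trace:
`prefix = "info"` → prefix = 'info'
`text = "in"` → text = 'in'
`result = prefix.startswith(text)` → result = True
So result = True

Answer: True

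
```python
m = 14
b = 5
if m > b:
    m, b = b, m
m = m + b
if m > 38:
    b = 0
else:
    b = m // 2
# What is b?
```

Trace:
`m = 14` → m = 14
`b = 5` → b = 5
`if m > b: ...` → m > b is True → m = 5; b = 14
`m = m + b` → m = 19
`if m > 38: ...` → m > 38 is False, take else branch → b = 9
So b = 9

Answer: 9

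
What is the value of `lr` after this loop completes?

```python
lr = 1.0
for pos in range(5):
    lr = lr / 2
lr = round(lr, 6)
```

Halving LR 5 times: 1 / 2^5
`lr` takes the values: 1.0 → 0.5 → 0.25 → 0.125 → 0.0625 → 0.03125

Answer: 0.03125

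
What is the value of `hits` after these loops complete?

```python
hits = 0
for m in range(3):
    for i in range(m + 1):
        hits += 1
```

Triangle: 1 + 2 + ... + 3
`hits` takes the values: 0 → 1 → 2 → 3 → 4 → 5 → 6

Answer: 6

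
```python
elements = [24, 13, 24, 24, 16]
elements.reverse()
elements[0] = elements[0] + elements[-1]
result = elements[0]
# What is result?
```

Trace:
`elements = [24, 13, 24, 24, 16]` → elements = [24, 13, 24, 24, 16]
`elements.reverse()` → elements = [16, 24, 24, 13, 24]
`elements[0] = elements[0] + elements[-1]` → elements = [40, 24, 24, 13, 24]
`result = elements[0]` → result = 40
So result = 40

Answer: 40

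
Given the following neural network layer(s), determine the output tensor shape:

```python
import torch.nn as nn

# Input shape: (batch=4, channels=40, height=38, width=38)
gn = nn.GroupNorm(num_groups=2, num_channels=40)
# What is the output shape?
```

Input: (4, 40, 38, 38) -> Output: (4, 40, 38, 38)

Answer: (4, 40, 38, 38)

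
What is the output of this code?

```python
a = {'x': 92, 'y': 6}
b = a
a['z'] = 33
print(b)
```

Key concept: dict aliasing.
Step by step:
`a = {'x': 92, 'y': 6}` → a = {'x': 92, 'y': 6}
`b = a` → b = {'x': 92, 'y': 6} (same object as a)
`a['z'] = 33` → a = {'x': 92, 'y': 6, 'z': 33} (same object as b); b = {'x': 92, 'y': 6, 'z': 33} (same object as a)
`print(b)` → prints {'x': 92, 'y': 6, 'z': 33}

Answer: {'x': 92, 'y': 6, 'z': 33}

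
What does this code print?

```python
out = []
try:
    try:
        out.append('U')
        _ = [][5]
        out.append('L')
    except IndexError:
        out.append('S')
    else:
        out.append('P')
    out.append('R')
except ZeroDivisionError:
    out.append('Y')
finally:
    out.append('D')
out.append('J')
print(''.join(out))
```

Execution trace: 'U' (inner try body) → 'S' (inner except IndexError) → 'R' (try body, no exception) → 'D' (finally) → 'J' (after the try/except). Output: USRDJ

Answer: USRDJ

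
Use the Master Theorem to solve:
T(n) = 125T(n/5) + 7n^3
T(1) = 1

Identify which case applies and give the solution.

a=125, b=5, f(n)=7n^3. log_5(125) = 3. Since c=3 = 3, Case 2 applies: T(n) = Θ(n^log_b(a) · log n) = O(n^3 log n).

Answer: O(n^3 log n) - Case 2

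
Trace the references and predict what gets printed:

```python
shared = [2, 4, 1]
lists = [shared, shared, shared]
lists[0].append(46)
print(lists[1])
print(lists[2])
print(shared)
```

Key concept: list of same reference.
Step by step:
`shared = [2, 4, 1]` → shared = [2, 4, 1]
`lists = [shared, shared, shared]` → lists = [[2, 4, 1], [2, 4, 1], [2, 4, 1]]
`lists[0].append(46)` → shared = [2, 4, 1, 46]; lists = [[2, 4, 1, 46], [2, 4, 1, 46], [2, 4, 1, 46]]
`print(lists[1])` → prints [2, 4, 1, 46]
`print(lists[2])` → prints [2, 4, 1, 46]
`print(shared)` → prints [2, 4, 1, 46]

Answer:
[2, 4, 1, 46]
[2, 4, 1, 46]
[2, 4, 1, 46]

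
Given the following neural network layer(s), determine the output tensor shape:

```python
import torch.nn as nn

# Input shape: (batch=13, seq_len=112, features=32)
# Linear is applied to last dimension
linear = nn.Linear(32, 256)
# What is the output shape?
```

Input: (13, 112, 32) -> Output: (13, 112, 256)

Answer: (13, 112, 256)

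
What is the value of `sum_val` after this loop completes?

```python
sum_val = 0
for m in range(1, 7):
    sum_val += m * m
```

Sum of squares 1² to 6² = 91
`sum_val` takes the values: 0 → 1 → 5 → 14 → 30 → 55 → 91

Answer: 91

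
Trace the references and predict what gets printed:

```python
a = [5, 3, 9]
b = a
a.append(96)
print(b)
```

Key concept: basic list aliasing.
Step by step:
`a = [5, 3, 9]` → a = [5, 3, 9]
`b = a` → b = [5, 3, 9] (same object as a)
`a.append(96)` → a = [5, 3, 9, 96] (same object as b); b = [5, 3, 9, 96] (same object as a)
`print(b)` → prints [5, 3, 9, 96]

Answer: [5, 3, 9, 96]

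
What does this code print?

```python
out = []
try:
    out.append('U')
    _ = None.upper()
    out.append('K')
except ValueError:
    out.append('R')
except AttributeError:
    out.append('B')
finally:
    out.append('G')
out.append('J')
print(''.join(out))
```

Execution trace: 'U' (try body) → 'B' (except AttributeError) → 'G' (finally) → 'J' (after the try/except). Output: UBGJ

Answer: UBGJ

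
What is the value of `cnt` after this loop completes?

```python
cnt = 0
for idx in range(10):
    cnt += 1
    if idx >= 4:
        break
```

Loop breaks when idx reaches 4, cnt is 5
`cnt` takes the values: 0 → 1 → 2 → 3 → 4 → 5

Answer: 5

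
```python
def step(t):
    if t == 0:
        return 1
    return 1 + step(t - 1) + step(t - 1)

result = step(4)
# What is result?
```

step(t) = 1 + 2·step(t-1), step(0)=1. Closed form: (1+1)·2^4 - 1 = 31.

Answer: 31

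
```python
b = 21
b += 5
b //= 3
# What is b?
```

Trace:
`b = 21` → b = 21
`b += 5` → b = 26
`b //= 3` → b = 8
So b = 8

Answer: 8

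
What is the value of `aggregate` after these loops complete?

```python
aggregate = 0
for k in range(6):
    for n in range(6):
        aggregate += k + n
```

Sum of all k+n for k,n in 6x6
`aggregate` takes the values: 0 → 1 → 3 → 6 → 10 → 15 → 16 → 18 → 21 → 25 → 30 → 36 → 38 → 41 → 45 → 50 → 56 → 63 → 66 → 70 → 75 → 81 → 88 → 96 → 100 → 105 → 111 → 118 → 126 → 135 → 140 → 146 → 153 → 161 → 170 → 180

Answer: 180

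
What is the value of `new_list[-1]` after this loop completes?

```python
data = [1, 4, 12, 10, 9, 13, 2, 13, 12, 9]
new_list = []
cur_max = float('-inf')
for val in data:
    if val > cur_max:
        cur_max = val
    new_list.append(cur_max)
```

Running max ends at 13
`new_list` takes the values: [] → [1] → [1, 4] → [1, 4, 12] → [1, 4, 12, 12] → [1, 4, 12, 12, 12] → [1, 4, 12, 12, 12, 13] → [1, 4, 12, 12, 12, 13, 13] → [1, 4, 12, 12, 12, 13, 13, 13] → [1, 4, 12, 12, 12, 13, 13, 13, 13] → [1, 4, 12, 12, 12, 13, 13, 13, 13, 13]
So `new_list[-1]` = 13

Answer: 13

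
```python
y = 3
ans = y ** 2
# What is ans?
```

Trace:
`y = 3` → y = 3
`ans = y ** 2` → ans = 9
So ans = 9

Answer: 9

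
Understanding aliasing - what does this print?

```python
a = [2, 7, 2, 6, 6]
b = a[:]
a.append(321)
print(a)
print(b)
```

Key concept: slice [:] creates copy.
Step by step:
`a = [2, 7, 2, 6, 6]` → a = [2, 7, 2, 6, 6]
`b = a[:]` → b = [2, 7, 2, 6, 6]
`a.append(321)` → a = [2, 7, 2, 6, 6, 321]
`print(a)` → prints [2, 7, 2, 6, 6, 321]
`print(b)` → prints [2, 7, 2, 6, 6]

Answer:
[2, 7, 2, 6, 6, 321]
[2, 7, 2, 6, 6]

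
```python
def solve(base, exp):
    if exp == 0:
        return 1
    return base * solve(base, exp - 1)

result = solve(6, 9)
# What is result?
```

solve(6, 9) = 6 * 6 * 6 * 6 * 6 * 6 * 6 * 6 * 6 = 10077696

Answer: 10077696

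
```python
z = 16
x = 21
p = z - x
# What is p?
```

Trace:
`z = 16` → z = 16
`x = 21` → x = 21
`p = z - x` → p = -5
So p = -5

Answer: -5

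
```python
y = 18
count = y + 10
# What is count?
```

Trace:
`y = 18` → y = 18
`count = y + 10` → count = 28
So count = 28

Answer: 28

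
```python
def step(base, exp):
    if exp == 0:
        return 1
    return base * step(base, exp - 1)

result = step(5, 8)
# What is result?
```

step(5, 8) = 5 * 5 * 5 * 5 * 5 * 5 * 5 * 5 = 390625

Answer: 390625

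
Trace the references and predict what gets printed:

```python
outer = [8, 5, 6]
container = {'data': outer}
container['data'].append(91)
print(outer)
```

Key concept: dict holds reference to list.
Step by step:
`outer = [8, 5, 6]` → outer = [8, 5, 6]
`container = {'data': outer}` → container = {'data': [8, 5, 6]}
`container['data'].append(91)` → outer = [8, 5, 6, 91]; container = {'data': [8, 5, 6, 91]}
`print(outer)` → prints [8, 5, 6, 91]

Answer: [8, 5, 6, 91]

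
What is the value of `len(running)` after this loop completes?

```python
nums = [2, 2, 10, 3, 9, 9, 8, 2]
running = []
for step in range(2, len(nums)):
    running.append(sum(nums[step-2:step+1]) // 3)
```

Number of 3-element averages
`running` takes the values: [] → [4] → [4, 5] → [4, 5, 7] → [4, 5, 7, 7] → [4, 5, 7, 7, 8] → [4, 5, 7, 7, 8, 6]
So `len(running)` = 6

Answer: 6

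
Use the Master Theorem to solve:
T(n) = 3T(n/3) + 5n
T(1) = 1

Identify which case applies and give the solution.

a=3, b=3, f(n)=5n. log_3(3) = 1. Since c=1 = 1, Case 2 applies: T(n) = Θ(n^log_b(a) · log n) = O(n log n).

Answer: O(n log n) - Case 2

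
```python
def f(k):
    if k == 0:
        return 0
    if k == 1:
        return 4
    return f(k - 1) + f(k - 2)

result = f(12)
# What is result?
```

Build up from base cases: f(0)=0, f(1)=4, f(2)=4, f(3)=8, f(4)=12, f(5)=20, f(6)=32, ..., f(12)=576

Answer: 576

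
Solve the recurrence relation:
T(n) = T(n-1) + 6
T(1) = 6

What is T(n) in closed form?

Unrolling: T(n) = T(1) + 6·(n-1) = 6 + 6(n-1) = 6n.

Answer: T(n) = 6n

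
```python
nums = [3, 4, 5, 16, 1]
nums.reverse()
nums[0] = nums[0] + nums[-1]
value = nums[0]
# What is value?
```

Trace:
`nums = [3, 4, 5, 16, 1]` → nums = [3, 4, 5, 16, 1]
`nums.reverse()` → nums = [1, 16, 5, 4, 3]
`nums[0] = nums[0] + nums[-1]` → nums = [4, 16, 5, 4, 3]
`value = nums[0]` → value = 4
So value = 4

Answer: 4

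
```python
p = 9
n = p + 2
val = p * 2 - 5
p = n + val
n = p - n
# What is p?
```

Trace:
`p = 9` → p = 9
`n = p + 2` → n = 11
`val = p * 2 - 5` → val = 13
`p = n + val` → p = 24
`n = p - n` → n = 13
So p = 24

Answer: 24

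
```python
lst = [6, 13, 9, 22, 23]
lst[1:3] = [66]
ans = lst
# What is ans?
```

Trace:
`lst = [6, 13, 9, 22, 23]` → lst = [6, 13, 9, 22, 23]
`lst[1:3] = [66]` → lst = [6, 66, 22, 23]
`ans = lst` → ans = [6, 66, 22, 23]
So ans = [6, 66, 22, 23]

Answer: [6, 66, 22, 23]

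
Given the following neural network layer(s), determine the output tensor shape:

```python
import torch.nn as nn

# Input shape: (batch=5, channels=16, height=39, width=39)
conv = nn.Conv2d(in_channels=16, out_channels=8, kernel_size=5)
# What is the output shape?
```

Input: (5, 16, 39, 39) -> Output: (5, 8, 35, 35)

Answer: (5, 8, 35, 35)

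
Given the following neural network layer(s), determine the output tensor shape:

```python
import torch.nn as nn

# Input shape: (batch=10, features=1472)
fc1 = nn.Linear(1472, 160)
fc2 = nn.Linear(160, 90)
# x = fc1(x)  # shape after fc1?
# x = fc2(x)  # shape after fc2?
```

Input: (10, 1472) -> after fc1: (10, 160) -> Output: (10, 90)

Answer: (10, 90)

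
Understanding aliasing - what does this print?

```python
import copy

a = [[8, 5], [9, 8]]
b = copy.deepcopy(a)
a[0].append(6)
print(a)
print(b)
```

Key concept: deep copy is fully independent.
Step by step:
`a = [[8, 5], [9, 8]]` → a = [[8, 5], [9, 8]]
`b = copy.deepcopy(a)` → b = [[8, 5], [9, 8]]
`a[0].append(6)` → a = [[8, 5, 6], [9, 8]]
`print(a)` → prints [[8, 5, 6], [9, 8]]
`print(b)` → prints [[8, 5], [9, 8]]

Answer:
[[8, 5, 6], [9, 8]]
[[8, 5], [9, 8]]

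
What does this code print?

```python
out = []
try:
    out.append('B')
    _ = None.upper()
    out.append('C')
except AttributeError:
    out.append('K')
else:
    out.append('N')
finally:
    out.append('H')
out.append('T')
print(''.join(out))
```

Execution trace: 'B' (try body) → 'K' (except AttributeError) → 'H' (finally) → 'T' (after the try/except). Output: BKHT

Answer: BKHT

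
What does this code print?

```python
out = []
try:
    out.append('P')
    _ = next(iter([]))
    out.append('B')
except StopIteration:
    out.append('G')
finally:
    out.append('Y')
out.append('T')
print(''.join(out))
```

Execution trace: 'P' (try body) → 'G' (except StopIteration) → 'Y' (finally) → 'T' (after the try/except). Output: PGYT

Answer: PGYT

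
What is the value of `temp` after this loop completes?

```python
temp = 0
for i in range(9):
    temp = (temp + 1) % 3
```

Increment mod 3, 9 times = 0
`temp` takes the values: 0 → 1 → 2 → 0 → 1 → 2 → 0 → 1 → 2 → 0

Answer: 0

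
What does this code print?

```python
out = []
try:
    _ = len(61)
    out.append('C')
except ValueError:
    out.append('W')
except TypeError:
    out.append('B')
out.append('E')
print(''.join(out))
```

Execution trace: 'B' (except TypeError) → 'E' (after the try/except). Output: BE

Answer: BE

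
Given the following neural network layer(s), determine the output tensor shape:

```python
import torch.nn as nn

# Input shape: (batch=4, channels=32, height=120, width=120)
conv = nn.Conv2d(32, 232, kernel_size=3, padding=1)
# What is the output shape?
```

Input: (4, 32, 120, 120) -> Output: (4, 232, 120, 120)

Answer: (4, 232, 120, 120)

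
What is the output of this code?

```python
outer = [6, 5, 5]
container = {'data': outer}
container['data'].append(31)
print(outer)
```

Key concept: dict holds reference to list.
Step by step:
`outer = [6, 5, 5]` → outer = [6, 5, 5]
`container = {'data': outer}` → container = {'data': [6, 5, 5]}
`container['data'].append(31)` → outer = [6, 5, 5, 31]; container = {'data': [6, 5, 5, 31]}
`print(outer)` → prints [6, 5, 5, 31]

Answer: [6, 5, 5, 31]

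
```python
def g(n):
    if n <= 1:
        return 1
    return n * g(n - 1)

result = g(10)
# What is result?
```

g(10) = 10 * 9 * 8 * 7 * 6 * 5 * 4 * 3 * 2 * 1 = 3628800

Answer: 3628800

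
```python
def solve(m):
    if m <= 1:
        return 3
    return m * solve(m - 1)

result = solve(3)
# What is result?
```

solve(3) = 3 * 2 * 3 = 18

Answer: 18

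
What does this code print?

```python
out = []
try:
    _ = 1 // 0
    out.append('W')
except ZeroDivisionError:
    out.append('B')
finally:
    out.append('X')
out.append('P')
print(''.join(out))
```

Execution trace: 'B' (except ZeroDivisionError) → 'X' (finally) → 'P' (after the try/except). Output: BXP

Answer: BXP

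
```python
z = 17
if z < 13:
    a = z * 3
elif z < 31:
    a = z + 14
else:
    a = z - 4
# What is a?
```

Trace:
`z = 17` → z = 17
`if z < 13: ...` → z < 13 is False, z < 31 is True → a = 31
So a = 31

Answer: 31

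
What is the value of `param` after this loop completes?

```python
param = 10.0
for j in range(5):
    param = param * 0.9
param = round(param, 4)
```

Exponential decay: 10.0 * 0.9^5
`param` takes the values: 10.0 → 9.0 → 8.1 → 7.29 → 6.561 → 5.9049

Answer: 5.9049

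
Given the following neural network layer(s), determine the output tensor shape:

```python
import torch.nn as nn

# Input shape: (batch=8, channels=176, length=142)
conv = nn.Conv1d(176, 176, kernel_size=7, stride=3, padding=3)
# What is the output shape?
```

Input: (8, 176, 142) -> Output: (8, 176, 48)

Answer: (8, 176, 48)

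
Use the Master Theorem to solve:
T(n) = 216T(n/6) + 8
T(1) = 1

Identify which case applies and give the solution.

a=216, b=6, f(n)=8. log_6(216) = 3. Since c=0 < 3, Case 1 applies: T(n) = Θ(n^log_b(a)) = O(n^3).

Answer: O(n^3) - Case 1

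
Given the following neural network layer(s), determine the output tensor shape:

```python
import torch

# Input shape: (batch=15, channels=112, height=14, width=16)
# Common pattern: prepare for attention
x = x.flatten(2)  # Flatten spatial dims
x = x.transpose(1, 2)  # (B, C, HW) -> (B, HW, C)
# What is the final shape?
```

Input: (15, 112, 14, 16) -> after flatten(2): (15, 112, 224) -> Output: (15, 224, 112)

Answer: (15, 224, 112)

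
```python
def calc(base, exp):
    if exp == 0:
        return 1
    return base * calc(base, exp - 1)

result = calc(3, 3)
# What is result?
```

calc(3, 3) = 3 * 3 * 3 = 27

Answer: 27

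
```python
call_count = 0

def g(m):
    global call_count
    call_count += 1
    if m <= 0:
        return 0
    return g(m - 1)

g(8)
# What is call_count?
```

Linear recursion stepping by 1: 9 calls from m=8 down to ≤0.

Answer: 9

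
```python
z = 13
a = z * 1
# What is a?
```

Trace:
`z = 13` → z = 13
`a = z * 1` → a = 13
So a = 13

Answer: 13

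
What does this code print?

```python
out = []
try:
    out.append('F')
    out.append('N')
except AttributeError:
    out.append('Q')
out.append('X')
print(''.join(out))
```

Execution trace: 'F' (try body) → 'N' (try body, no exception) → 'X' (after the try/except). Output: FNX

Answer: FNX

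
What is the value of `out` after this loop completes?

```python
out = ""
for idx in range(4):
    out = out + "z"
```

Repeat 'z' 4 times
`out` takes the values: "" → "z" → "zz" → "zzz" → "zzzz"

Answer: "zzzz"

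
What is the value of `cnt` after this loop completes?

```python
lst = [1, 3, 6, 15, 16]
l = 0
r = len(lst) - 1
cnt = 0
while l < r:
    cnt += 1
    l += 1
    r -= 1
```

Iterations until pointers meet (list length 5)
`cnt` takes the values: 0 → 1 → 2

Answer: 2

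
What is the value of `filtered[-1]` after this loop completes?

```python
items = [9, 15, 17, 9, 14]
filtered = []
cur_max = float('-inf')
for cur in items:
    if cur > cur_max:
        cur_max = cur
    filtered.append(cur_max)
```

Running max ends at 17
`filtered` takes the values: [] → [9] → [9, 15] → [9, 15, 17] → [9, 15, 17, 17] → [9, 15, 17, 17, 17]
So `filtered[-1]` = 17

Answer: 17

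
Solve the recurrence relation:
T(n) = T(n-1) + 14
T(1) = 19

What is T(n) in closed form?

Unrolling: T(n) = T(1) + 14·(n-1) = 19 + 14(n-1) = 14n + 5.

Answer: T(n) = 14n + 5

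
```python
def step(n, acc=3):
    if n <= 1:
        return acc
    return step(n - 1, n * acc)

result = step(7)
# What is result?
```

Accumulator trace (n, acc): (7, 3) -> (6, 21) -> (5, 126) -> (4, 630) -> (3, 2520) -> (2, 7560) -> (1, 15120) -> return 15120

Answer: 15120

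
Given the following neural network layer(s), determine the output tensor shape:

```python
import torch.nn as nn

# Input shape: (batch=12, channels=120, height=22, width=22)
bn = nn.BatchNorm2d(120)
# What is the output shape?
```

Input: (12, 120, 22, 22) -> Output: (12, 120, 22, 22)

Answer: (12, 120, 22, 22)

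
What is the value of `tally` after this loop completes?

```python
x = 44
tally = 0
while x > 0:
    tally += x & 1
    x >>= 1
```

Count set bits in 44 (binary: 0b101100)
`tally` takes the values: 0 → 1 → 2 → 3

Answer: 3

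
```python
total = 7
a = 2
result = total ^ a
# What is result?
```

Trace:
`total = 7` → total = 7
`a = 2` → a = 2
`result = total ^ a` → result = 5
So result = 5

Answer: 5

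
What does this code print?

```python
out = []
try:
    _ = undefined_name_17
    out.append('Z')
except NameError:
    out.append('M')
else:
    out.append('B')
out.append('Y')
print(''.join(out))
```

Execution trace: 'M' (except NameError) → 'Y' (after the try/except). Output: MY

Answer: MY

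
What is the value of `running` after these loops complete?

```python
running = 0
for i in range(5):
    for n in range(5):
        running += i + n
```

Sum of all i+n for i,n in 5x5
`running` takes the values: 0 → 1 → 3 → 6 → 10 → 11 → 13 → 16 → 20 → 25 → 27 → 30 → 34 → 39 → 45 → 48 → 52 → 57 → 63 → 70 → 74 → 79 → 85 → 92 → 100

Answer: 100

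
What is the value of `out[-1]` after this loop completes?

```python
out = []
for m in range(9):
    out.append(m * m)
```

Last element of squares 0 to 8
`out` takes the values: [] → [0] → [0, 1] → [0, 1, 4] → [0, 1, 4, 9] → [0, 1, 4, 9, 16] → [0, 1, 4, 9, 16, 25] → [0, 1, 4, 9, 16, 25, 36] → [0, 1, 4, 9, 16, 25, 36, 49] → [0, 1, 4, 9, 16, 25, 36, 49, 64]
So `out[-1]` = 64

Answer: 64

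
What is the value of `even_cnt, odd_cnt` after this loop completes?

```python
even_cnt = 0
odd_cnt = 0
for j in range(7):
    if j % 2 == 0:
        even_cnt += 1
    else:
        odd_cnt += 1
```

Count evens and odds in range(7)
`even_cnt, odd_cnt` takes the values: (0, 0) → (1, 0) → (1, 1) → (2, 1) → (2, 2) → (3, 2) → (3, 3) → (4, 3)

Answer: 4, 3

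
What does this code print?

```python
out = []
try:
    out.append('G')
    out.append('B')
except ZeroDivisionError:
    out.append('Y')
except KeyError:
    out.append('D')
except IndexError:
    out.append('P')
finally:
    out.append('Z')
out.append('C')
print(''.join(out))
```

Execution trace: 'G' (try body) → 'B' (try body, no exception) → 'Z' (finally) → 'C' (after the try/except). Output: GBZC

Answer: GBZC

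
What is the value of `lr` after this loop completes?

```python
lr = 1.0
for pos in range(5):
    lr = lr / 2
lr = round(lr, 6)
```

Halving LR 5 times: 1 / 2^5
`lr` takes the values: 1.0 → 0.5 → 0.25 → 0.125 → 0.0625 → 0.03125

Answer: 0.03125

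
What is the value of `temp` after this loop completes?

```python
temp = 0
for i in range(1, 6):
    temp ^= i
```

XOR of 1 to 5
`temp` takes the values: 0 → 1 → 3 → 0 → 4 → 1

Answer: 1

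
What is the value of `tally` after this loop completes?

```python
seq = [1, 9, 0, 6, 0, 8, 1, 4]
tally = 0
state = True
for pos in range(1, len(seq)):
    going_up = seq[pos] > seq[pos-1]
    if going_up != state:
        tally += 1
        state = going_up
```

Count direction changes in [1, 9, 0, 6, 0, 8, 1, 4]
`tally` takes the values: 0 → 1 → 2 → 3 → 4 → 5 → 6

Answer: 6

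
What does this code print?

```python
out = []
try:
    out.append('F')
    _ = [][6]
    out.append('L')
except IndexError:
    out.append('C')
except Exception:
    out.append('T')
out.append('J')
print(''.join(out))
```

Execution trace: 'F' (try body) → 'C' (except IndexError) → 'J' (after the try/except). Output: FCJ

Answer: FCJ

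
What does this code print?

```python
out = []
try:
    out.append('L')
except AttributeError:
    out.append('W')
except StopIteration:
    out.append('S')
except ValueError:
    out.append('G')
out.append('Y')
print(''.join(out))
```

Execution trace: 'L' (try body, no exception) → 'Y' (after the try/except). Output: LY

Answer: LY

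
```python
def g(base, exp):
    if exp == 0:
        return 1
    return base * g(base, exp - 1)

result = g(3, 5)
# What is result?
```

g(3, 5) = 3 * 3 * 3 * 3 * 3 = 243

Answer: 243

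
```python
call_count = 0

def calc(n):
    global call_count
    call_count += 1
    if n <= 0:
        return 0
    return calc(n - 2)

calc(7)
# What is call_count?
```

Linear recursion stepping by 2: 5 calls from n=7 down to ≤0.

Answer: 5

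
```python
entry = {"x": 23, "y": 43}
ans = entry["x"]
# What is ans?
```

Trace:
`entry = {"x": 23, "y": 43}` → entry = {'x': 23, 'y': 43}
`ans = entry["x"]` → ans = 23
So ans = 23

Answer: 23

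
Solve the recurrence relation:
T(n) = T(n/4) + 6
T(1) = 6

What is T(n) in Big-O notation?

Each step divides n by 4 and adds 6. After log_4(n) steps we reach T(1)=6. So T(n) = 6·log_4(n) + 6 = O(log n).

Answer: O(log n)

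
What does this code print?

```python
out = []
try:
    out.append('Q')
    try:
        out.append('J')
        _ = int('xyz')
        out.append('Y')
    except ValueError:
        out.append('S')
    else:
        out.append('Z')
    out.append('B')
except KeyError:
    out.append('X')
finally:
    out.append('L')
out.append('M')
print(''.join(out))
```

Execution trace: 'Q' (try body) → 'J' (inner try body) → 'S' (inner except ValueError) → 'B' (try body, no exception) → 'L' (finally) → 'M' (after the try/except). Output: QJSBLM

Answer: QJSBLM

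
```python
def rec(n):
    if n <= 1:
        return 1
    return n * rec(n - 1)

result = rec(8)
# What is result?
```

rec(8) = 8 * 7 * 6 * 5 * 4 * 3 * 2 * 1 = 40320

Answer: 40320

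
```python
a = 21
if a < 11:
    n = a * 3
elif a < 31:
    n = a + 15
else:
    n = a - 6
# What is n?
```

Trace:
`a = 21` → a = 21
`if a < 11: ...` → a < 11 is False, a < 31 is True → n = 36
So n = 36

Answer: 36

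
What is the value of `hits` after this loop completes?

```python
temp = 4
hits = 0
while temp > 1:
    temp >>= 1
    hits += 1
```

Count right shifts until 1
`hits` takes the values: 0 → 1 → 2

Answer: 2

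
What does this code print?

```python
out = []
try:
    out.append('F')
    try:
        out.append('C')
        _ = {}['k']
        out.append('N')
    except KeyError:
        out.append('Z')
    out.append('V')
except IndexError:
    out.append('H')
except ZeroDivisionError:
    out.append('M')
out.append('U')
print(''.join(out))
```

Execution trace: 'F' (try body) → 'C' (inner try body) → 'Z' (inner except KeyError) → 'V' (try body, no exception) → 'U' (after the try/except). Output: FCZVU

Answer: FCZVU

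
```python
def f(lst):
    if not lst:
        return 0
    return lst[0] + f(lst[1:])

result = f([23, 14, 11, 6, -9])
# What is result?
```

23 + 14 + 11 + 6 + (-9) + 0 = 45

Answer: 45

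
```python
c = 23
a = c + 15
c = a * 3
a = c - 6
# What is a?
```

Trace:
`c = 23` → c = 23
`a = c + 15` → a = 38
`c = a * 3` → c = 114
`a = c - 6` → a = 108
So a = 108

Answer: 108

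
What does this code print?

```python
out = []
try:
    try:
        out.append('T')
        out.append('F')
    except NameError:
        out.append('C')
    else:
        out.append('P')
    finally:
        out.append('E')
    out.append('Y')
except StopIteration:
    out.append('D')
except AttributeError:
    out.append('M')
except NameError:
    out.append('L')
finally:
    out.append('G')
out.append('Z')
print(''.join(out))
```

Execution trace: 'T' (inner try body) → 'F' (inner try body, no exception) → 'P' (inner else) → 'E' (inner finally) → 'Y' (try body, no exception) → 'G' (finally) → 'Z' (after the try/except). Output: TFPEYGZ

Answer: TFPEYGZ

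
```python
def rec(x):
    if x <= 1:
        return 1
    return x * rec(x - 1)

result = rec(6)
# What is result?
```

rec(6) = 6 * 5 * 4 * 3 * 2 * 1 = 720

Answer: 720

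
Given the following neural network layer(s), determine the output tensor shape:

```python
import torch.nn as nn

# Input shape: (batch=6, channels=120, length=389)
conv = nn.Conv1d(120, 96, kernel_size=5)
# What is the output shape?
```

Input: (6, 120, 389) -> Output: (6, 96, 385)

Answer: (6, 96, 385)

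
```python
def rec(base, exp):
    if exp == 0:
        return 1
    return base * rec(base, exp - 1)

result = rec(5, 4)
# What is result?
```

rec(5, 4) = 5 * 5 * 5 * 5 = 625

Answer: 625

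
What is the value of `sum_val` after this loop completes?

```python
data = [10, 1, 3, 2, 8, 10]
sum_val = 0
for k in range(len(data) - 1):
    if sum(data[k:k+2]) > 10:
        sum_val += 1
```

Count windows with sum > 10
`sum_val` takes the values: 0 → 1 → 2

Answer: 2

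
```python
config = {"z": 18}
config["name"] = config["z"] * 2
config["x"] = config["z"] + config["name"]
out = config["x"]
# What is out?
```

Trace:
`config = {"z": 18}` → config = {'z': 18}
`config["name"] = config["z"] * 2` → config = {'z': 18, 'name': 36}
`config["x"] = config["z"] + config["name"]` → config = {'z': 18, 'name': 36, 'x': 54}
`out = config["x"]` → out = 54
So out = 54

Answer: 54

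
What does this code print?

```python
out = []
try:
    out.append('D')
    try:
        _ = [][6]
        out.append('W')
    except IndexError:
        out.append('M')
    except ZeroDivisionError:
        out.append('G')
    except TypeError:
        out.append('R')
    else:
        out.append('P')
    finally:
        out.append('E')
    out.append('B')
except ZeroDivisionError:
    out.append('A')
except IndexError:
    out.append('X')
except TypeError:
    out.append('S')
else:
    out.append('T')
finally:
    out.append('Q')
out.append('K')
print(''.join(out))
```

Execution trace: 'D' (try body) → 'M' (inner except IndexError) → 'E' (inner finally) → 'B' (try body, no exception) → 'T' (else) → 'Q' (finally) → 'K' (after the try/except). Output: DMEBTQK

Answer: DMEBTQK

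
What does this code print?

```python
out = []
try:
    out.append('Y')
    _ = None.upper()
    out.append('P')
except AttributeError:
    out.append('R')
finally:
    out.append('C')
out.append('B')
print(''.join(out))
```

Execution trace: 'Y' (try body) → 'R' (except AttributeError) → 'C' (finally) → 'B' (after the try/except). Output: YRCB

Answer: YRCB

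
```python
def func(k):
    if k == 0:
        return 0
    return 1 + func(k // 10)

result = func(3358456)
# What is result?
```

Count of digits of 3358456: 7

Answer: 7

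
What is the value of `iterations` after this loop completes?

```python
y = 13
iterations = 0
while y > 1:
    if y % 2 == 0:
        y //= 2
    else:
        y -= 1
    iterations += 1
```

Steps to reduce 13 to 1
`iterations` takes the values: 0 → 1 → 2 → 3 → 4 → 5

Answer: 5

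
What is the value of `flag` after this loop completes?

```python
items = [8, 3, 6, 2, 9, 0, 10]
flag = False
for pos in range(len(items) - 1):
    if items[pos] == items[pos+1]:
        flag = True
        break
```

Check consecutive duplicates in [8, 3, 6, 2, 9, 0, 10]
`flag` takes the values: False

Answer: False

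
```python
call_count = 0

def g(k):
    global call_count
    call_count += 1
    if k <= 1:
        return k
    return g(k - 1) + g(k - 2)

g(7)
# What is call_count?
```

Calls(k) = 1 + Calls(k-1) + Calls(k-2); Calls(0)=Calls(1)=1. For k=7 this gives 41.

Answer: 41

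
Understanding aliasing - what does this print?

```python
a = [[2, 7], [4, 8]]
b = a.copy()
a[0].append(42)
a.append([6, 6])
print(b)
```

Key concept: shallow copy with nested lists.
Step by step:
`a = [[2, 7], [4, 8]]` → a = [[2, 7], [4, 8]]
`b = a.copy()` → b = [[2, 7], [4, 8]]
`a[0].append(42)` → a = [[2, 7, 42], [4, 8]]; b = [[2, 7, 42], [4, 8]]
`a.append([6, 6])` → a = [[2, 7, 42], [4, 8], [6, 6]]
`print(b)` → prints [[2, 7, 42], [4, 8]]

Answer: [[2, 7, 42], [4, 8]]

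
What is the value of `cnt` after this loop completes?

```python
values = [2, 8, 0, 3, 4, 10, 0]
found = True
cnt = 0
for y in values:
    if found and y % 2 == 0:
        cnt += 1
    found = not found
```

Count even values at even positions
`cnt` takes the values: 0 → 1 → 2 → 3 → 4

Answer: 4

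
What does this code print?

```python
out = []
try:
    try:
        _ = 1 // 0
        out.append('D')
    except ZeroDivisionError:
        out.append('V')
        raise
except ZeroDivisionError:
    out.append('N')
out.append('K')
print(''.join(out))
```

Execution trace: 'V' (except ZeroDivisionError) → 'N' (outer except ZeroDivisionError) → 'K' (after the try/except). Output: VNK

Answer: VNK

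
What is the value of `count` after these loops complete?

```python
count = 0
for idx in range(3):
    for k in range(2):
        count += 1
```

3 * 2 = 6
`count` takes the values: 0 → 1 → 2 → 3 → 4 → 5 → 6

Answer: 6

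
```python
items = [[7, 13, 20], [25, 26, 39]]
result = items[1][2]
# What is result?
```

Trace:
`items = [[7, 13, 20], [25, 26, 39]]` → items = [[7, 13, 20], [25, 26, 39]]
`result = items[1][2]` → result = 39
So result = 39

Answer: 39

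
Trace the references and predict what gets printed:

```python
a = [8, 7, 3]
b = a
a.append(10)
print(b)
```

Key concept: basic list aliasing.
Step by step:
`a = [8, 7, 3]` → a = [8, 7, 3]
`b = a` → b = [8, 7, 3] (same object as a)
`a.append(10)` → a = [8, 7, 3, 10] (same object as b); b = [8, 7, 3, 10] (same object as a)
`print(b)` → prints [8, 7, 3, 10]

Answer: [8, 7, 3, 10]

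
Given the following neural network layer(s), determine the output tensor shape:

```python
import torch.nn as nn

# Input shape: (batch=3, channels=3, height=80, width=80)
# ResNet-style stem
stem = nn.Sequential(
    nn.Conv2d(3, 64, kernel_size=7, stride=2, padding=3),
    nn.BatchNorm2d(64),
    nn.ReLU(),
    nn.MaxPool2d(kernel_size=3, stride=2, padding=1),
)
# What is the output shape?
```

Input: (3, 3, 80, 80) -> after Conv2d 7x7 stride=2: (3, 64, 40, 40) -> Output: (3, 64, 20, 20)

Answer: (3, 64, 20, 20)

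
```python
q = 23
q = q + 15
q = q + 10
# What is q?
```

Trace:
`q = 23` → q = 23
`q = q + 15` → q = 38
`q = q + 10` → q = 48
So q = 48

Answer: 48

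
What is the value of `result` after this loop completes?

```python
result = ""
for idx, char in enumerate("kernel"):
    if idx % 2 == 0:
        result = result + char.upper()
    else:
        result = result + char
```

Uppercase even positions in 'kernel'
`result` takes the values: "" → "K" → "Ke" → "KeR" → "KeRn" → "KeRnE" → "KeRnEl"

Answer: "KeRnEl"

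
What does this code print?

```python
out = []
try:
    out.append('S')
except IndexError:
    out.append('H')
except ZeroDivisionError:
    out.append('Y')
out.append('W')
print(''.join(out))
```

Execution trace: 'S' (try body, no exception) → 'W' (after the try/except). Output: SW

Answer: SW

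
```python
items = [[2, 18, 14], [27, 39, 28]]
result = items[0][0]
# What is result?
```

Trace:
`items = [[2, 18, 14], [27, 39, 28]]` → items = [[2, 18, 14], [27, 39, 28]]
`result = items[0][0]` → result = 2
So result = 2

Answer: 2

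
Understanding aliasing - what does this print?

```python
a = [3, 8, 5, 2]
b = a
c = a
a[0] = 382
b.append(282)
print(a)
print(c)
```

Key concept: multiple aliases.
Step by step:
`a = [3, 8, 5, 2]` → a = [3, 8, 5, 2]
`b = a` → b = [3, 8, 5, 2] (same object as a)
`c = a` → c = [3, 8, 5, 2] (same object as a, b)
`a[0] = 382` → a = [382, 8, 5, 2] (same object as b, c); b = [382, 8, 5, 2] (same object as a, c); c = [382, 8, 5, 2] (same object as a, b)
`b.append(282)` → a = [382, 8, 5, 2, 282] (same object as b, c); b = [382, 8, 5, 2, 282] (same object as a, c); c = [382, 8, 5, 2, 282] (same object as a, b)
`print(a)` → prints [382, 8, 5, 2, 282]
`print(c)` → prints [382, 8, 5, 2, 282]

Answer:
[382, 8, 5, 2, 282]
[382, 8, 5, 2, 282]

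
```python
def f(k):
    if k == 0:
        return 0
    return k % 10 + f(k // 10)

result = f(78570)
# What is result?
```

Sum of digits of 78570: 0 + 7 + 5 + 8 + 7 = 27

Answer: 27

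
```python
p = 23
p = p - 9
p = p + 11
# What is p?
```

Trace:
`p = 23` → p = 23
`p = p - 9` → p = 14
`p = p + 11` → p = 25
So p = 25

Answer: 25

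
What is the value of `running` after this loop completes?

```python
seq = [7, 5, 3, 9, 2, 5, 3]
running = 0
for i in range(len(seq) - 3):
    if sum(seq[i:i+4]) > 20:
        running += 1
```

Count windows with sum > 20
`running` takes the values: 0 → 1

Answer: 1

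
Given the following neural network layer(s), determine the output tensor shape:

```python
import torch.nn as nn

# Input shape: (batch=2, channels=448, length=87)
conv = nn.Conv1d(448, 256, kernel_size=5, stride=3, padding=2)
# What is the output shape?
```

Input: (2, 448, 87) -> Output: (2, 256, 29)

Answer: (2, 256, 29)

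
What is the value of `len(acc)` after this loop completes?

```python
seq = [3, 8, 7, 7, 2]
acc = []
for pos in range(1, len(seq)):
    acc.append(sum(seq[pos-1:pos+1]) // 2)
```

Number of 2-element averages
`acc` takes the values: [] → [5] → [5, 7] → [5, 7, 7] → [5, 7, 7, 4]
So `len(acc)` = 4

Answer: 4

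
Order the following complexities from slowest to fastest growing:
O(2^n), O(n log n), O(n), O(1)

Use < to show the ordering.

Ordered by growth rate: O(1) < O(n) < O(n log n) < O(2^n)

Answer: O(1) < O(n) < O(n log n) < O(2^n)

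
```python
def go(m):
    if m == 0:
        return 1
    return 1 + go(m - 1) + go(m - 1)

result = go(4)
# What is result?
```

go(m) = 1 + 2·go(m-1), go(0)=1. Closed form: (1+1)·2^4 - 1 = 31.

Answer: 31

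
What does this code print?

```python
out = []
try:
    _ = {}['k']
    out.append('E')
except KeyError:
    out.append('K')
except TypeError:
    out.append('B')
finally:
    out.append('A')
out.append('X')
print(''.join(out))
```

Execution trace: 'K' (except KeyError) → 'A' (finally) → 'X' (after the try/except). Output: KAX

Answer: KAX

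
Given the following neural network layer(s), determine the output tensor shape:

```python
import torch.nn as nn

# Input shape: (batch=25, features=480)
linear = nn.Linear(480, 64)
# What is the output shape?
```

Input: (25, 480) -> Output: (25, 64)

Answer: (25, 64)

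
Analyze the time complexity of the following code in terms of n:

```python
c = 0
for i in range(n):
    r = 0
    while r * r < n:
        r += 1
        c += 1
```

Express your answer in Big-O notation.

Each loop level contributes: n × √n. Multiplying the contributions gives O(n√n).

Answer: O(n√n)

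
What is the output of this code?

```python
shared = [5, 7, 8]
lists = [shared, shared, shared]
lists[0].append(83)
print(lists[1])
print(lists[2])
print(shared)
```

Key concept: list of same reference.
Step by step:
`shared = [5, 7, 8]` → shared = [5, 7, 8]
`lists = [shared, shared, shared]` → lists = [[5, 7, 8], [5, 7, 8], [5, 7, 8]]
`lists[0].append(83)` → shared = [5, 7, 8, 83]; lists = [[5, 7, 8, 83], [5, 7, 8, 83], [5, 7, 8, 83]]
`print(lists[1])` → prints [5, 7, 8, 83]
`print(lists[2])` → prints [5, 7, 8, 83]
`print(shared)` → prints [5, 7, 8, 83]

Answer:
[5, 7, 8, 83]
[5, 7, 8, 83]
[5, 7, 8, 83]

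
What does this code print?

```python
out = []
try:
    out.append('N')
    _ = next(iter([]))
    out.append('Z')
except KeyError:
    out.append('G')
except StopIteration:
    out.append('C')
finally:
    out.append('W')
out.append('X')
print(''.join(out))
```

Execution trace: 'N' (try body) → 'C' (except StopIteration) → 'W' (finally) → 'X' (after the try/except). Output: NCWX

Answer: NCWX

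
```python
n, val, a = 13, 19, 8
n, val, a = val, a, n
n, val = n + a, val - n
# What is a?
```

Trace:
`n, val, a = 13, 19, 8` → n = 13; val = 19; a = 8
`n, val, a = val, a, n` → n = 19; val = 8; a = 13
`n, val = n + a, val - n` → n = 32; val = -11
So a = 13

Answer: 13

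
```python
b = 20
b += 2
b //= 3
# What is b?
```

Trace:
`b = 20` → b = 20
`b += 2` → b = 22
`b //= 3` → b = 7
So b = 7

Answer: 7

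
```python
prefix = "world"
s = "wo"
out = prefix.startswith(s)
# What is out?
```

Trace:
`prefix = "world"` → prefix = 'world'
`s = "wo"` → s = 'wo'
`out = prefix.startswith(s)` → out = True
So out = True

Answer: True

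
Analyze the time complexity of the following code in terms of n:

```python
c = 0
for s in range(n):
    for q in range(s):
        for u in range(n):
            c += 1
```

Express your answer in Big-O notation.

Each loop level contributes: n × n × n. Multiplying the contributions gives O(n^3).

Answer: O(n^3)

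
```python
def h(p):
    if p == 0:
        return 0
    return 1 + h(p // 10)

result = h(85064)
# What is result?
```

Count of digits of 85064: 5

Answer: 5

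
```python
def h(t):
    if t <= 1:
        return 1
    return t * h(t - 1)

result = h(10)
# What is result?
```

h(10) = 10 * 9 * 8 * 7 * 6 * 5 * 4 * 3 * 2 * 1 = 3628800

Answer: 3628800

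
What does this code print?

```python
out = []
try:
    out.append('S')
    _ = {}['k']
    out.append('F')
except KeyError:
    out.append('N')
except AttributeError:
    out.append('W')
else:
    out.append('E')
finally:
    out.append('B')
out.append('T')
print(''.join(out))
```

Execution trace: 'S' (try body) → 'N' (except KeyError) → 'B' (finally) → 'T' (after the try/except). Output: SNBT

Answer: SNBT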